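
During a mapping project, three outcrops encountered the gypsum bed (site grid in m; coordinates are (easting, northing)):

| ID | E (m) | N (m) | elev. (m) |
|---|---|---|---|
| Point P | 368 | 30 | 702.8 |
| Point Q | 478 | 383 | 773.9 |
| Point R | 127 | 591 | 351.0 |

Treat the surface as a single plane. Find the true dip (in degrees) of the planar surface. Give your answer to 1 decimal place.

Two edge vectors: Point P→Point Q = (110, 353, 71.1), Point P→Point R = (-241, 561, -351.8).
Normal n = (Point P→Point Q) × (Point P→Point R) = (-164072.5, 21562.9, 146783).
So ∂z/∂E = −n_x/n_z = 1.11779 and ∂z/∂N = −n_y/n_z = −0.14690.
Gradient magnitude |∇z| = √(a² + b²) = √(1.24945 + 0.02158) = 1.12740.
True dip = arctan(1.12740) = 48.4°, dipping toward W (azimuth ≈ 277°).

48.4°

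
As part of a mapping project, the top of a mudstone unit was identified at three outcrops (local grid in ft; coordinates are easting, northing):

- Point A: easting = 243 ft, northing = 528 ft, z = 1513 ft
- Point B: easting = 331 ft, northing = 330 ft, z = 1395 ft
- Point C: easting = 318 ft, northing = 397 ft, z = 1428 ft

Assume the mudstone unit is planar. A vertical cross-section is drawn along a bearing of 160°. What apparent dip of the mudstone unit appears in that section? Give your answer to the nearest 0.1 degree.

27.9°

Two edge vectors: Point A→Point B = (88, -198, -118), Point A→Point C = (75, -131, -85).
Normal n = (Point A→Point B) × (Point A→Point C) = (1372, -1370, 3322).
So ∂z/∂easting = −n_x/n_z = −0.41300 and ∂z/∂northing = −n_y/n_z = 0.41240.
Unit vector along 160° is (sin 160°, cos 160°) = (0.3420, -0.9397).
Slope in that direction = a·(0.3420) + b·(-0.9397) = −0.52879.
Apparent dip = arctan|0.52879| = 27.9° (true dip is 30.3°, so apparent ≤ true as expected).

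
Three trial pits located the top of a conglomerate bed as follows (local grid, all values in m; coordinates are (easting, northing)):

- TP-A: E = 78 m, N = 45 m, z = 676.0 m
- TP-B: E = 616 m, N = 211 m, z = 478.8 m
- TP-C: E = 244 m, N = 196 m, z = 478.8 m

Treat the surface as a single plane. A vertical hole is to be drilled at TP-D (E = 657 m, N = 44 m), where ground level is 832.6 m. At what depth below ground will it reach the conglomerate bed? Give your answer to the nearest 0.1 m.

123.3 m

Let the plane be z = a·E + b·N + c.
TP-B−TP-A: 538a + 166b = −197.2;  TP-C−TP-A: 166a + 151b = −197.2.
Solving gives a = 0.05510, b = −1.36654.
Then c = 676 − a·78 − b·45 = 733.20.
At (657, 44): z_contact = 36.20 − 60.13 + 733.20 = 709.27 m.
Depth below ground = 832.6 − 709.27 = 123.3 m.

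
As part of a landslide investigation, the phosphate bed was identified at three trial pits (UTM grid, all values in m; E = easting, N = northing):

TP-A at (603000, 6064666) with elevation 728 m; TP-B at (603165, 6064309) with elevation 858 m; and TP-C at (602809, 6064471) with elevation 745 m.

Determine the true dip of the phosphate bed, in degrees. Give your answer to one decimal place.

Two edge vectors: TP-A→TP-B = (165, -357, 130), TP-A→TP-C = (-191, -195, 17).
Normal n = (TP-A→TP-B) × (TP-A→TP-C) = (19281, -27635, -100362).
So ∂z/∂E = −n_x/n_z = 0.19211 and ∂z/∂N = −n_y/n_z = −0.27535.
Gradient magnitude |∇z| = √(a² + b²) = √(0.03691 + 0.07582) = 0.33575.
True dip = arctan(0.33575) = 18.6°, dipping toward NW (azimuth ≈ 325°).

18.6°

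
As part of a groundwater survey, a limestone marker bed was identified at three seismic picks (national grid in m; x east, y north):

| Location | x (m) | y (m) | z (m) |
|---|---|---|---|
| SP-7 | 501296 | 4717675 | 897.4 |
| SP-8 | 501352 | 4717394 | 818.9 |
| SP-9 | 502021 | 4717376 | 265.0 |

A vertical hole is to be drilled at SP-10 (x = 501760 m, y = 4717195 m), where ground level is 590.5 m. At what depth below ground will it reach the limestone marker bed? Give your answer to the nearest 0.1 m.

Two edge vectors: SP-7→SP-8 = (56, -281, -78.5), SP-7→SP-9 = (725, -299, -632.4).
Normal n = (SP-7→SP-8) × (SP-7→SP-9) = (154232.9, -21498.1, 186981).
So ∂z/∂x = −n_x/n_z = −0.824858675 and ∂z/∂y = −n_y/n_z = 0.114974784.
Intercept c from SP-7: 897.4 + 413498.35 − 542413.66 = −128017.91.
At (501760, 4717195): z_contact = −413881.09 + 542358.47 − 128017.91 = 459.48 m.
Depth below ground = 590.5 − 459.48 = 131.0 m.

131.0 m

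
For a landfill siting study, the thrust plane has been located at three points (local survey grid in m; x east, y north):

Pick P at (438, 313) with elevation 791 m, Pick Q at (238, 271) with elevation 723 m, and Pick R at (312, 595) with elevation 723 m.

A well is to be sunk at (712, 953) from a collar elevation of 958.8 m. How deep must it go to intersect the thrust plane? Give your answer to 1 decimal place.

Two edge vectors: Pick P→Pick Q = (-200, -42, -68), Pick P→Pick R = (-126, 282, -68).
Normal n = (Pick P→Pick Q) × (Pick P→Pick R) = (22032, -5032, -61692).
So ∂z/∂x = −n_x/n_z = 0.35713 and ∂z/∂y = −n_y/n_z = −0.08157.
Intercept c from Pick P: 791 − 156.42 + 25.53 = 660.11.
At (712, 953): z_contact = 254.28 − 77.73 + 660.11 = 836.65 m.
Depth below ground = 958.8 − 836.65 = 122.1 m.

122.1 m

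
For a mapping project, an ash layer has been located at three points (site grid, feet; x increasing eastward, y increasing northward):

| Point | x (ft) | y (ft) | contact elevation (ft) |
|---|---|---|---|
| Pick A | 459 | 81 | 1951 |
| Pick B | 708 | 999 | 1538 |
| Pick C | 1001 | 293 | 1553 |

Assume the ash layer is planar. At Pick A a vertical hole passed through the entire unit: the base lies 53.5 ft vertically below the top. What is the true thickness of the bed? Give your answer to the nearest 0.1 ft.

Two edge vectors: Pick A→Pick B = (249, 918, -413), Pick A→Pick C = (542, 212, -398).
Normal n = (Pick A→Pick B) × (Pick A→Pick C) = (-277808, -124744, -444768).
So ∂z/∂x = −n_x/n_z = −0.62461 and ∂z/∂y = −n_y/n_z = −0.28047.
|∇z| = √(a²+b²) = 0.68469, so dip δ = arctan(0.68469) = 34.40°.
True thickness = vertical thickness × cos δ = 53.5 × cos 34.40° = 44.1 ft.

44.1 ft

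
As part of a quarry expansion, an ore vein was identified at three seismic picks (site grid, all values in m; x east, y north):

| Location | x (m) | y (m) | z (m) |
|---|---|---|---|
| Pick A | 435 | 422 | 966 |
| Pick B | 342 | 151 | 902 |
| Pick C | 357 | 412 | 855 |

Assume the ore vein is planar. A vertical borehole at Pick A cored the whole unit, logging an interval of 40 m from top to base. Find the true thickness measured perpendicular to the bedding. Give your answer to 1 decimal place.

Two edge vectors: Pick A→Pick B = (-93, -271, -64), Pick A→Pick C = (-78, -10, -111).
Normal n = (Pick A→Pick B) × (Pick A→Pick C) = (29441, -5331, -20208).
So ∂z/∂x = −n_x/n_z = 1.45690 and ∂z/∂y = −n_y/n_z = −0.26381.
|∇z| = √(a²+b²) = 1.48059, so dip δ = arctan(1.48059) = 55.96°.
True thickness = vertical thickness × cos δ = 40 × cos 55.96° = 22.4 m.

22.4 m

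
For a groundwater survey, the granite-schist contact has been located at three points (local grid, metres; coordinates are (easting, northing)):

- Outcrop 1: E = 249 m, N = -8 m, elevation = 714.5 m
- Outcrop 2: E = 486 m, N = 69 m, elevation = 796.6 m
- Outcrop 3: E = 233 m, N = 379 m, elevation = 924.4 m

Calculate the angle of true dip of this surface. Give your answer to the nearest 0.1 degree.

Let the plane be z = a·E + b·N + c.
Outcrop 2−Outcrop 1: 237a + 77b = 82.1;  Outcrop 3−Outcrop 1: −16a + 387b = 209.9.
Solving gives a = 0.16794, b = 0.54932.
Gradient magnitude |∇z| = √(a² + b²) = √(0.02820 + 0.30175) = 0.57442.
True dip = arctan(0.57442) = 29.9°, dipping toward SSW (azimuth ≈ 197°).

29.9°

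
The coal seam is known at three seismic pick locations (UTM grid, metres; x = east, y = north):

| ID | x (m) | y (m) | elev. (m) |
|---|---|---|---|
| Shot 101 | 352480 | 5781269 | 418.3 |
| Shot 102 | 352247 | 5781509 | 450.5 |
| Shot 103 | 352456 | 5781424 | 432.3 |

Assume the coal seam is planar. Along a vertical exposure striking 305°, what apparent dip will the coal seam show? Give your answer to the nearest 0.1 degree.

Let the plane be z = a·x + b·y + c.
Shot 102−Shot 101: −233a + 240b = 32.2;  Shot 103−Shot 101: −24a + 155b = 14.
Solving gives a = −0.05373, b = 0.08200.
Unit vector along 305° is (sin 305°, cos 305°) = (-0.8192, 0.5736).
Slope in that direction = a·(-0.8192) + b·(0.5736) = 0.09105.
Apparent dip = arctan|0.09105| = 5.2° (true dip is 5.6°, so apparent ≤ true as expected).

5.2°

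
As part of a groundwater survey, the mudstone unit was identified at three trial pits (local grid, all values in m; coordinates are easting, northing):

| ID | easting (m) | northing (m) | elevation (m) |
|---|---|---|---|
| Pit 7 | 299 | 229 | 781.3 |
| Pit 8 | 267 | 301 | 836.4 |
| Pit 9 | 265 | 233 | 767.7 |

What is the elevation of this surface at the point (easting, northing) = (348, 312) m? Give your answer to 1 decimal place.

Two edge vectors: Pit 7→Pit 8 = (-32, 72, 55.1), Pit 7→Pit 9 = (-34, 4, -13.6).
Normal n = (Pit 7→Pit 8) × (Pit 7→Pit 9) = (-1199.6, -2308.6, 2320).
So ∂z/∂easting = −n_x/n_z = 0.51707 and ∂z/∂northing = −n_y/n_z = 0.99509.
Intercept c from Pit 7: 781.3 − 154.60 − 227.87 = 398.82.
At (348, 312): z = 179.9 + 310.5 + 398.82 = 889.2 m.

889.2 m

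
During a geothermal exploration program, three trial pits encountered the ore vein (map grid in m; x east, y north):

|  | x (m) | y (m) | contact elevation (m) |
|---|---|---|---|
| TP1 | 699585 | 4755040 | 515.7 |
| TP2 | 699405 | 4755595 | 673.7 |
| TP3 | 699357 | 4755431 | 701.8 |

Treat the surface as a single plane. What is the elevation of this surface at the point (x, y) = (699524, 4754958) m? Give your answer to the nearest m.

Let the plane be z = a·x + b·y + c.
TP2−TP1: −180a + 555b = 158;  TP3−TP1: −228a + 391b = 186.1.
Solving gives a = −0.73909366, b = 0.04497863.
Then c = 515.7 − a·699585 − b·4755040 = 303699.34.
At (699524, 4754958): z = −517013.8 + 213871.5 + 303699.34 = 557.1 m.

557 m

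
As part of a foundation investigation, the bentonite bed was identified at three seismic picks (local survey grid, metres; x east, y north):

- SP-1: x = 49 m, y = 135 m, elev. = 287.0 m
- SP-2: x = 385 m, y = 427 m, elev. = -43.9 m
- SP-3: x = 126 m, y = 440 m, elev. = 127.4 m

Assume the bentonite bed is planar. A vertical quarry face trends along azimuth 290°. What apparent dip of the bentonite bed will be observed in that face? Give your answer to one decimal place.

27.4°

Let the plane be z = a·x + b·y + c.
SP-2−SP-1: 336a + 292b = −330.9;  SP-3−SP-1: 77a + 305b = −159.6.
Solving gives a = −0.67905, b = −0.35185.
Unit vector along 290° is (sin 290°, cos 290°) = (-0.9397, 0.3420).
Slope in that direction = a·(-0.9397) + b·(0.3420) = 0.51776.
Apparent dip = arctan|0.51776| = 27.4° (true dip is 37.4°, so apparent ≤ true as expected).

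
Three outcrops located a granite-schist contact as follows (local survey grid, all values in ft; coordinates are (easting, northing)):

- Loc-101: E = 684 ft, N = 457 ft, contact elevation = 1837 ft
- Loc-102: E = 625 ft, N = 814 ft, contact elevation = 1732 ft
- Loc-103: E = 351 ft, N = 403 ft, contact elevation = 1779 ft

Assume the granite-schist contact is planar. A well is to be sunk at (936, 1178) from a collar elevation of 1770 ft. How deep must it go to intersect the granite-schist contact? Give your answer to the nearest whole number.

Let the plane be z = a·E + b·N + c.
Loc-102−Loc-101: −59a + 357b = −105;  Loc-103−Loc-101: −333a − 54b = −58.
Solving gives a = 0.21608, b = −0.25841.
Then c = 1837 − a·684 − b·457 = 1807.29.
At (936, 1178): z_contact = 202.2 − 304.4 + 1807.29 = 1705.1 ft.
Depth below ground = 1770 − 1705.1 = 65 ft.

65 ft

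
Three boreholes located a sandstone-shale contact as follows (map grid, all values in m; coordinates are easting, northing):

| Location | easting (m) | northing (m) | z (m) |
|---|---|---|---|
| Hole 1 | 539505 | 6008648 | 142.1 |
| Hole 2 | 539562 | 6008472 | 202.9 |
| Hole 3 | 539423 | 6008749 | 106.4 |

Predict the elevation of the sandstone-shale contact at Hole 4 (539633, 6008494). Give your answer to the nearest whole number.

197 m

Two edge vectors: Hole 1→Hole 2 = (57, -176, 60.8), Hole 1→Hole 3 = (-82, 101, -35.7).
Normal n = (Hole 1→Hole 2) × (Hole 1→Hole 3) = (142.4, -2950.7, -8675).
So ∂z/∂easting = −n_x/n_z = 0.01641499 and ∂z/∂northing = −n_y/n_z = −0.34013833.
Intercept c from Hole 1: 142.1 − 8855.97 + 2043771.49 = 2035057.62.
At (539633, 6008494): z = 8858.1 − 2043719.1 + 2035057.62 = 196.6 m.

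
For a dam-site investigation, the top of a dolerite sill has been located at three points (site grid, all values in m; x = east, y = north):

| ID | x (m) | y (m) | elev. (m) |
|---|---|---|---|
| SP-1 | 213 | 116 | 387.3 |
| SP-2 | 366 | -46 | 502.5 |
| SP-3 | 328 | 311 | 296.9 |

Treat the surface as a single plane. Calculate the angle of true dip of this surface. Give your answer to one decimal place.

30.2°

Let the plane be z = a·x + b·y + c.
SP-2−SP-1: 153a − 162b = 115.2;  SP-3−SP-1: 115a + 195b = −90.4.
Solving gives a = 0.16134, b = −0.55874.
Gradient magnitude |∇z| = √(a² + b²) = √(0.02603 + 0.31219) = 0.58156.
True dip = arctan(0.58156) = 30.2°, dipping toward NNW (azimuth ≈ 344°).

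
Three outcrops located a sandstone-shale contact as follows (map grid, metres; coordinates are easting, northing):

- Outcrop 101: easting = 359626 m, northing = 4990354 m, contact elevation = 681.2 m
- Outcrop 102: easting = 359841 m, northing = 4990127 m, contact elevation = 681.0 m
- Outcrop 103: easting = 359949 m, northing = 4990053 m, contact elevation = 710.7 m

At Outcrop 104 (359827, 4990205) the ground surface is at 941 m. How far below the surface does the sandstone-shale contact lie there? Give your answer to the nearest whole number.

Two edge vectors: Outcrop 101→Outcrop 102 = (215, -227, -0.2), Outcrop 101→Outcrop 103 = (323, -301, 29.5).
Normal n = (Outcrop 101→Outcrop 102) × (Outcrop 101→Outcrop 103) = (-6756.7, -6407.1, 8606).
So ∂z/∂easting = −n_x/n_z = 0.78511504 and ∂z/∂northing = −n_y/n_z = 0.74449221.
Intercept c from Outcrop 101: 681.2 − 282347.78 − 3715279.70 = −3996946.28.
At (359827, 4990205): z_contact = 282505.6 + 3715168.8 − 3996946.28 = 728.1 m.
Depth below ground = 941 − 728.1 = 213 m.

213 m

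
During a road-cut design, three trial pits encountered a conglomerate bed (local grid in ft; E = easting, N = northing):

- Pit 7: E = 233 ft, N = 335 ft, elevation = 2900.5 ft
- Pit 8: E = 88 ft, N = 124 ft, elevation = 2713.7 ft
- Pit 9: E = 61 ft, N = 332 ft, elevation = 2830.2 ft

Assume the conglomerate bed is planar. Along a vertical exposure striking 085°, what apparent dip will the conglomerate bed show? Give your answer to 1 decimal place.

24.2°

Two edge vectors: Pit 7→Pit 8 = (-145, -211, -186.8), Pit 7→Pit 9 = (-172, -3, -70.3).
Normal n = (Pit 7→Pit 8) × (Pit 7→Pit 9) = (14272.9, 21936.1, -35857).
So ∂z/∂E = −n_x/n_z = 0.39805 and ∂z/∂N = −n_y/n_z = 0.61177.
Unit vector along 085° is (sin 85°, cos 85°) = (0.9962, 0.0872).
Slope in that direction = a·(0.9962) + b·(0.0872) = 0.44985.
Apparent dip = arctan|0.44985| = 24.2° (true dip is 36.1°, so apparent ≤ true as expected).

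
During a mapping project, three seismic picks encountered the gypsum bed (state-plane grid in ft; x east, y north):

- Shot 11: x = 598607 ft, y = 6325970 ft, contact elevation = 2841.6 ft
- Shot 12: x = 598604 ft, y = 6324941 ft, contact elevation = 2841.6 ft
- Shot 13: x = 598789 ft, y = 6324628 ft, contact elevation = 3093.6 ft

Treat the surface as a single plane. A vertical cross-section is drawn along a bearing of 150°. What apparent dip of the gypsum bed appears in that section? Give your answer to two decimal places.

34.26°

Two edge vectors: Shot 11→Shot 12 = (-3, -1029, 0), Shot 11→Shot 13 = (182, -1342, 252).
Normal n = (Shot 11→Shot 12) × (Shot 11→Shot 13) = (-259308, 756, 191304).
So ∂z/∂x = −n_x/n_z = 1.35548 and ∂z/∂y = −n_y/n_z = −0.00395.
Unit vector along 150° is (sin 150°, cos 150°) = (0.5000, -0.8660).
Slope in that direction = a·(0.5000) + b·(-0.8660) = 0.68116.
Apparent dip = arctan|0.68116| = 34.26° (true dip is 53.6°, so apparent ≤ true as expected).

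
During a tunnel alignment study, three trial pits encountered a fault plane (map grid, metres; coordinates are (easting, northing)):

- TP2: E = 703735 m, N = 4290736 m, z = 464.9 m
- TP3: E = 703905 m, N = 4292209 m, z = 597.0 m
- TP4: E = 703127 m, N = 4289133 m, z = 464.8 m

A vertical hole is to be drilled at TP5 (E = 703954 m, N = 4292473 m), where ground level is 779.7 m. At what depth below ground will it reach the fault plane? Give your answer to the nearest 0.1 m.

165.3 m

Two edge vectors: TP2→TP3 = (170, 1473, 132.1), TP2→TP4 = (-608, -1603, -0.1).
Normal n = (TP2→TP3) × (TP2→TP4) = (211609, -80299.8, 623074).
So ∂z/∂E = −n_x/n_z = −0.339620976 and ∂z/∂N = −n_y/n_z = 0.128876827.
Intercept c from TP2: 464.9 + 239003.17 − 552976.44 = −313508.37.
At (703954, 4292473): z_contact = −239077.54 + 553200.30 − 313508.37 = 614.38 m.
Depth below ground = 779.7 − 614.38 = 165.3 m.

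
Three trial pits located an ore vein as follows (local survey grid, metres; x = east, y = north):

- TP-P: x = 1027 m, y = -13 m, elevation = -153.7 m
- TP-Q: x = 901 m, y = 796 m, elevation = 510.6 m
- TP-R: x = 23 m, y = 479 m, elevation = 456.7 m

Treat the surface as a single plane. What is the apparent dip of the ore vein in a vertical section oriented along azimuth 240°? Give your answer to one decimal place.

11.3°

Two edge vectors: TP-P→TP-Q = (-126, 809, 664.3), TP-P→TP-R = (-1004, 492, 610.4).
Normal n = (TP-P→TP-Q) × (TP-P→TP-R) = (166978, -590046.8, 750244).
So ∂z/∂x = −n_x/n_z = −0.22256 and ∂z/∂y = −n_y/n_z = 0.78647.
Unit vector along 240° is (sin 240°, cos 240°) = (-0.8660, -0.5000).
Slope in that direction = a·(-0.8660) + b·(-0.5000) = −0.20049.
Apparent dip = arctan|0.20049| = 11.3° (true dip is 39.3°, so apparent ≤ true as expected).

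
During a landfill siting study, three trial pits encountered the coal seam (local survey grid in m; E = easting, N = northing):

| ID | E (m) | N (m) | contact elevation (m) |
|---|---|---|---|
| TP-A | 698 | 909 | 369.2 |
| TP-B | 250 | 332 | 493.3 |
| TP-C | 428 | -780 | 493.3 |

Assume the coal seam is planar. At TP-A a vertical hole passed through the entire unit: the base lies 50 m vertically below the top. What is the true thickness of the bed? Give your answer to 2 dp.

48.70 m

Two edge vectors: TP-A→TP-B = (-448, -577, 124.1), TP-A→TP-C = (-270, -1689, 124.1).
Normal n = (TP-A→TP-B) × (TP-A→TP-C) = (137999.2, 22089.8, 600882).
So ∂z/∂E = −n_x/n_z = −0.22966 and ∂z/∂N = −n_y/n_z = −0.03676.
|∇z| = √(a²+b²) = 0.23258, so dip δ = arctan(0.23258) = 13.09°.
True thickness = vertical thickness × cos δ = 50 × cos 13.09° = 48.70 m.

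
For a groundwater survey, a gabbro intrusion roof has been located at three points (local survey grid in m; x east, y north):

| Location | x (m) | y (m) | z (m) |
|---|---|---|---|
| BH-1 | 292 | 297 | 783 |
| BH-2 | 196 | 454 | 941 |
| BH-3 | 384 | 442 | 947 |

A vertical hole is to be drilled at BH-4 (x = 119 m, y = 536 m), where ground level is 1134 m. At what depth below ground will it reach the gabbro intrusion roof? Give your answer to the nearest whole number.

113 m

Two edge vectors: BH-1→BH-2 = (-96, 157, 158), BH-1→BH-3 = (92, 145, 164).
Normal n = (BH-1→BH-2) × (BH-1→BH-3) = (2838, 30280, -28364).
So ∂z/∂x = −n_x/n_z = 0.10006 and ∂z/∂y = −n_y/n_z = 1.06755.
Intercept c from BH-1: 783 − 29.22 − 317.06 = 436.72.
At (119, 536): z_contact = 11.9 + 572.2 + 436.72 = 1020.8 m.
Depth below ground = 1134 − 1020.8 = 113 m.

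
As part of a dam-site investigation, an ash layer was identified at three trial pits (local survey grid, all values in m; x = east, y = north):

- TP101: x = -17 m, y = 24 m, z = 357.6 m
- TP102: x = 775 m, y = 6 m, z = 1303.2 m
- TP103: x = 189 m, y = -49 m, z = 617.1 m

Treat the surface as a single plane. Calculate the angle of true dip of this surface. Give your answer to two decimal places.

Let the plane be z = a·x + b·y + c.
TP102−TP101: 792a − 18b = 945.6;  TP103−TP101: 206a − 73b = 259.5.
Solving gives a = 1.18943, b = −0.19831.
Gradient magnitude |∇z| = √(a² + b²) = √(1.41475 + 0.03933) = 1.20585.
True dip = arctan(1.20585) = 50.33°, dipping toward W (azimuth ≈ 279°).

50.33°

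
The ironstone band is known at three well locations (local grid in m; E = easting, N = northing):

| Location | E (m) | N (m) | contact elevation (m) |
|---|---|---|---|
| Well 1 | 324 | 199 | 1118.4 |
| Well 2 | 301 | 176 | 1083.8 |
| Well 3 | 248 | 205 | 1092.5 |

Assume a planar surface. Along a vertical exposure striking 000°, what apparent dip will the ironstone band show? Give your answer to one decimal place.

47.2°

Let the plane be z = a·E + b·N + c.
Well 2−Well 1: −23a − 23b = −34.6;  Well 3−Well 1: −76a + 6b = −25.9.
Solving gives a = 0.42593, b = 1.07842.
Unit vector along 000° is (sin 0°, cos 0°) = (0.0000, 1.0000).
Slope in that direction = a·(0.0000) + b·(1.0000) = 1.07842.
Apparent dip = arctan|1.07842| = 47.2° (true dip is 49.2°, so apparent ≤ true as expected).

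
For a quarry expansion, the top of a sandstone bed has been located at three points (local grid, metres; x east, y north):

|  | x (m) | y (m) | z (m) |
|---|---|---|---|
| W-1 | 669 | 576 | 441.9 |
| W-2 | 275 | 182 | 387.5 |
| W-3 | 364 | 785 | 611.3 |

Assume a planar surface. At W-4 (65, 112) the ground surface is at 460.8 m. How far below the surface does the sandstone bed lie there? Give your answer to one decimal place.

44.7 m

Let the plane be z = a·x + b·y + c.
W-2−W-1: −394a − 394b = −54.4;  W-3−W-1: −305a + 209b = 169.4.
Solving gives a = −0.27343, b = 0.41150.
Then c = 441.9 − a·669 − b·576 = 387.80.
At (65, 112): z_contact = −17.77 + 46.09 + 387.80 = 416.12 m.
Depth below ground = 460.8 − 416.12 = 44.7 m.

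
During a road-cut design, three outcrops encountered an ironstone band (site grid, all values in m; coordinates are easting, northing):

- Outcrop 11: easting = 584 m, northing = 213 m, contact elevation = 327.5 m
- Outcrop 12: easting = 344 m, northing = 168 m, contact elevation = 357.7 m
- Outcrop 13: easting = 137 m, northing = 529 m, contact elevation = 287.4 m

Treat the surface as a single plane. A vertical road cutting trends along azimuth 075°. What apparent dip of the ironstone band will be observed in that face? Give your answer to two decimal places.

Two edge vectors: Outcrop 11→Outcrop 12 = (-240, -45, 30.2), Outcrop 11→Outcrop 13 = (-447, 316, -40.1).
Normal n = (Outcrop 11→Outcrop 12) × (Outcrop 11→Outcrop 13) = (-7738.7, -23123.4, -95955).
So ∂z/∂easting = −n_x/n_z = −0.08065 and ∂z/∂northing = −n_y/n_z = −0.24098.
Unit vector along 075° is (sin 75°, cos 75°) = (0.9659, 0.2588).
Slope in that direction = a·(0.9659) + b·(0.2588) = −0.14027.
Apparent dip = arctan|0.14027| = 7.98° (true dip is 14.3°, so apparent ≤ true as expected).

7.98°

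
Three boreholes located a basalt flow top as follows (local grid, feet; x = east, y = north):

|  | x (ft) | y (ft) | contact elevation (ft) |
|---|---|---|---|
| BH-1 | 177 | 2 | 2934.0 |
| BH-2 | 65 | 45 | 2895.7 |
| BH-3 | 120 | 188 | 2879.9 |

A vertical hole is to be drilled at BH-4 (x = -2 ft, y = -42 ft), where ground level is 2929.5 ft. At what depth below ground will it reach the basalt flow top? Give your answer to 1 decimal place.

Two edge vectors: BH-1→BH-2 = (-112, 43, -38.3), BH-1→BH-3 = (-57, 186, -54.1).
Normal n = (BH-1→BH-2) × (BH-1→BH-3) = (4797.5, -3876.1, -18381).
So ∂z/∂x = −n_x/n_z = 0.26100 and ∂z/∂y = −n_y/n_z = −0.21088.
Intercept c from BH-1: 2934 − 46.20 + 0.42 = 2888.22.
At (-2, -42): z_contact = −0.52 + 8.86 + 2888.22 = 2896.56 ft.
Depth below ground = 2929.5 − 2896.56 = 32.9 ft.

32.9 ft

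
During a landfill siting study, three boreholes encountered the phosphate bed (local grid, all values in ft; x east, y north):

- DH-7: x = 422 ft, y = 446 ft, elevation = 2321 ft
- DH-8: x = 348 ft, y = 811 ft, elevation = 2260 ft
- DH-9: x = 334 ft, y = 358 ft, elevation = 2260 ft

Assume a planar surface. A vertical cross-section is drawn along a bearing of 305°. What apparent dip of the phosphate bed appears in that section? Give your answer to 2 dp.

Two edge vectors: DH-7→DH-8 = (-74, 365, -61), DH-7→DH-9 = (-88, -88, -61).
Normal n = (DH-7→DH-8) × (DH-7→DH-9) = (-27633, 854, 38632).
So ∂z/∂x = −n_x/n_z = 0.71529 and ∂z/∂y = −n_y/n_z = −0.02211.
Unit vector along 305° is (sin 305°, cos 305°) = (-0.8192, 0.5736).
Slope in that direction = a·(-0.8192) + b·(0.5736) = −0.59861.
Apparent dip = arctan|0.59861| = 30.91° (true dip is 35.6°, so apparent ≤ true as expected).

30.91°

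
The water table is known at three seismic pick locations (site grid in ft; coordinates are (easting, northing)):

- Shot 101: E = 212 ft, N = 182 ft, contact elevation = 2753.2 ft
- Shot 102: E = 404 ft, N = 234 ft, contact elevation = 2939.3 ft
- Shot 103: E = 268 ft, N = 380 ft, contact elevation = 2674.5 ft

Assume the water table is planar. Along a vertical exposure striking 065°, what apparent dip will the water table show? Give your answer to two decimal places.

Let the plane be z = a·E + b·N + c.
Shot 102−Shot 101: 192a + 52b = 186.1;  Shot 103−Shot 101: 56a + 198b = −78.7.
Solving gives a = 1.16625, b = −0.72732.
Unit vector along 065° is (sin 65°, cos 65°) = (0.9063, 0.4226).
Slope in that direction = a·(0.9063) + b·(0.4226) = 0.74960.
Apparent dip = arctan|0.74960| = 36.86° (true dip is 54.0°, so apparent ≤ true as expected).

36.86°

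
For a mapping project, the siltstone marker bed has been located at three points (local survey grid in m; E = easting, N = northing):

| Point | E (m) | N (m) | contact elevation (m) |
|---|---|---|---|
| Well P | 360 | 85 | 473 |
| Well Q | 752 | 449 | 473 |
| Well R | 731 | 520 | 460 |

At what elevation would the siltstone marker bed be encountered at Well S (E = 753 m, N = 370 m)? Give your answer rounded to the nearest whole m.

Let the plane be z = a·E + b·N + c.
Well Q−Well P: 392a + 364b = 0;  Well R−Well P: 371a + 435b = −13.
Solving gives a = 0.13339, b = −0.14365.
Then c = 473 − a·360 − b·85 = 437.19.
At (753, 370): z = 100.4 − 53.1 + 437.19 = 484.5 m.

484 m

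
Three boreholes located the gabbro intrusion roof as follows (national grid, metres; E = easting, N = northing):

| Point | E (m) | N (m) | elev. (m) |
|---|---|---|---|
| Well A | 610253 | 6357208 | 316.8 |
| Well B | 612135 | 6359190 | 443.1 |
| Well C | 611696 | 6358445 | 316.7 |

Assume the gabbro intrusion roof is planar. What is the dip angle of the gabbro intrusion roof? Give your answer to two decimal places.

Let the plane be z = a·E + b·N + c.
Well B−Well A: 1882a + 1982b = 126.3;  Well C−Well A: 1443a + 1237b = −0.1.
Solving gives a = −0.29405, b = 0.34294.
Gradient magnitude |∇z| = √(a² + b²) = √(0.08646 + 0.11760) = 0.45174.
True dip = arctan(0.45174) = 24.31°, dipping toward SE (azimuth ≈ 139°).

24.31°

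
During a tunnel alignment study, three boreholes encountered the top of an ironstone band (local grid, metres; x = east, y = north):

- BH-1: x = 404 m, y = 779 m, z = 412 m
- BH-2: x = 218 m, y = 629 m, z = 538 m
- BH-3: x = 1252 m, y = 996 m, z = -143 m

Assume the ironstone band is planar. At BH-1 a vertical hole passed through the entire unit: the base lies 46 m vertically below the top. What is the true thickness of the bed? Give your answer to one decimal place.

38.7 m

Let the plane be z = a·x + b·y + c.
BH-2−BH-1: −186a − 150b = 126;  BH-3−BH-1: 848a + 217b = −555.
Solving gives a = −0.64382, b = −0.04166.
|∇z| = √(a²+b²) = 0.64517, so dip δ = arctan(0.64517) = 32.83°.
True thickness = vertical thickness × cos δ = 46 × cos 32.83° = 38.7 m.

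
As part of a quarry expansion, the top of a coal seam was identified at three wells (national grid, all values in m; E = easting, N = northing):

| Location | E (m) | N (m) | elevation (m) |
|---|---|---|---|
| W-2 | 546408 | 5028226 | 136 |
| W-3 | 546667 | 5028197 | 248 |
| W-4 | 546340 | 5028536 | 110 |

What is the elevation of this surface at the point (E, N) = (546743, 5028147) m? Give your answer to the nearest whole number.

280 m

Let the plane be z = a·E + b·N + c.
W-3−W-2: 259a − 29b = 112;  W-4−W-2: −68a + 310b = −26.
Solving gives a = 0.43369340, b = 0.01126178.
Then c = 136 − a·546408 − b·5028226 = −293464.31.
At (546743, 5028147): z = 237118.8 + 56625.9 − 293464.31 = 280.4 m.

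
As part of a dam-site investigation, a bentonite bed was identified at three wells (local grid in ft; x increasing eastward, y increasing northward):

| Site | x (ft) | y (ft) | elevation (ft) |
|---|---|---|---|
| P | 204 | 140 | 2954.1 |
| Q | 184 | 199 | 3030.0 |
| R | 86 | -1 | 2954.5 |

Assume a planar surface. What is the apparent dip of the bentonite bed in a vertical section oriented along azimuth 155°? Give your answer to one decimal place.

Two edge vectors: P→Q = (-20, 59, 75.9), P→R = (-118, -141, 0.4).
Normal n = (P→Q) × (P→R) = (10725.5, -8948.2, 9782).
So ∂z/∂x = −n_x/n_z = −1.09645 and ∂z/∂y = −n_y/n_z = 0.91476.
Unit vector along 155° is (sin 155°, cos 155°) = (0.4226, -0.9063).
Slope in that direction = a·(0.4226) + b·(-0.9063) = −1.29244.
Apparent dip = arctan|1.29244| = 52.3° (true dip is 55.0°, so apparent ≤ true as expected).

52.3°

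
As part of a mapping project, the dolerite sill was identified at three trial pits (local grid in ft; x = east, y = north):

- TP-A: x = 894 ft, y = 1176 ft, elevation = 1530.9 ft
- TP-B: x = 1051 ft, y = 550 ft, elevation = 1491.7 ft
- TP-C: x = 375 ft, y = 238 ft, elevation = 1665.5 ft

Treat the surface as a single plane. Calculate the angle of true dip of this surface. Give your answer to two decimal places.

Two edge vectors: TP-A→TP-B = (157, -626, -39.2), TP-A→TP-C = (-519, -938, 134.6).
Normal n = (TP-A→TP-B) × (TP-A→TP-C) = (-121029.2, -787.4, -472160).
So ∂z/∂x = −n_x/n_z = −0.25633 and ∂z/∂y = −n_y/n_z = −0.00167.
Gradient magnitude |∇z| = √(a² + b²) = √(0.06571 + 0.00000) = 0.25634.
True dip = arctan(0.25634) = 14.38°, dipping toward E (azimuth ≈ 090°).

14.38°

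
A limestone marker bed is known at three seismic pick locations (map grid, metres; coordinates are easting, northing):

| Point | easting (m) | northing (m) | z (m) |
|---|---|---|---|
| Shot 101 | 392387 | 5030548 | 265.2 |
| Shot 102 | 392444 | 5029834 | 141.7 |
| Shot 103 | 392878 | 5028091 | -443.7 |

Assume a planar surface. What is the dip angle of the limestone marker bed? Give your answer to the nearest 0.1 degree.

Two edge vectors: Shot 101→Shot 102 = (57, -714, -123.5), Shot 101→Shot 103 = (491, -2457, -708.9).
Normal n = (Shot 101→Shot 102) × (Shot 101→Shot 103) = (202715.1, -20231.2, 210525).
So ∂z/∂easting = −n_x/n_z = −0.96290 and ∂z/∂northing = −n_y/n_z = 0.09610.
Gradient magnitude |∇z| = √(a² + b²) = √(0.92718 + 0.00923) = 0.96769.
True dip = arctan(0.96769) = 44.1°, dipping toward E (azimuth ≈ 096°).

44.1°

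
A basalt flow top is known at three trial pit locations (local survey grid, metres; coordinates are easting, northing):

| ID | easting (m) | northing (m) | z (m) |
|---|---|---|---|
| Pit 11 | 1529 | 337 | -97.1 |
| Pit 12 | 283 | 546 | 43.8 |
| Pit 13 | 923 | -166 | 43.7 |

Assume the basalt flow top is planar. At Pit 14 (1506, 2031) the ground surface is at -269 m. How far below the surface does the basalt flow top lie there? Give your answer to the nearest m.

28 m

Two edge vectors: Pit 11→Pit 12 = (-1246, 209, 140.9), Pit 11→Pit 13 = (-606, -503, 140.8).
Normal n = (Pit 11→Pit 12) × (Pit 11→Pit 13) = (100299.9, 90051.4, 753392).
So ∂z/∂easting = −n_x/n_z = −0.13313 and ∂z/∂northing = −n_y/n_z = −0.11953.
Intercept c from Pit 11: -97.1 + 203.56 + 40.28 = 146.74.
At (1506, 2031): z_contact = −200.5 − 242.8 + 146.74 = -296.5 m.
Depth below ground = -269 − (-296.5) = 28 m.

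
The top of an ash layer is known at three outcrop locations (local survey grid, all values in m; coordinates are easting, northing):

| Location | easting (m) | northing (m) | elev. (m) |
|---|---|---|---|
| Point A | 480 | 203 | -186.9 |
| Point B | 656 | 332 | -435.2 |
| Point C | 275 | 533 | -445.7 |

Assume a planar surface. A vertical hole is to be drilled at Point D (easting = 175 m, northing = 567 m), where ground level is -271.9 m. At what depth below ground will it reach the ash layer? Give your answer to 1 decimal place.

155.2 m

Two edge vectors: Point A→Point B = (176, 129, -248.3), Point A→Point C = (-205, 330, -258.8).
Normal n = (Point A→Point B) × (Point A→Point C) = (48553.8, 96450.3, 84525).
So ∂z/∂easting = −n_x/n_z = −0.57443 and ∂z/∂northing = −n_y/n_z = −1.14109.
Intercept c from Point A: -186.9 + 275.73 + 231.64 = 320.47.
At (175, 567): z_contact = −100.53 − 647.00 + 320.47 = -427.05 m.
Depth below ground = -271.9 − (-427.05) = 155.2 m.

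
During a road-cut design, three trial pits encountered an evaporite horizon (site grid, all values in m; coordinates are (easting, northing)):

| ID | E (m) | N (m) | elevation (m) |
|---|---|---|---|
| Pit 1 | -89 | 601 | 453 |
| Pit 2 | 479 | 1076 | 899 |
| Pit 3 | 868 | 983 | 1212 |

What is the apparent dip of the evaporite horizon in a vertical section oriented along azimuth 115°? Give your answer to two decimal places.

Let the plane be z = a·E + b·N + c.
Pit 2−Pit 1: 568a + 475b = 446;  Pit 3−Pit 1: 957a + 382b = 759.
Solving gives a = 0.80031, b = −0.01806.
Unit vector along 115° is (sin 115°, cos 115°) = (0.9063, -0.4226).
Slope in that direction = a·(0.9063) + b·(-0.4226) = 0.73296.
Apparent dip = arctan|0.73296| = 36.24° (true dip is 38.7°, so apparent ≤ true as expected).

36.24°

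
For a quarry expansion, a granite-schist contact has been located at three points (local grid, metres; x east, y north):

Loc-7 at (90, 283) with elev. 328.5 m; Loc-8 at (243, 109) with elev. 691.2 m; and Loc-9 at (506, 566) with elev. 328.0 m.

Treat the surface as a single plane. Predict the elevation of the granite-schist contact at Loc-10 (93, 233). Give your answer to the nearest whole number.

Let the plane be z = a·x + b·y + c.
Loc-8−Loc-7: 153a − 174b = 362.7;  Loc-9−Loc-7: 416a + 283b = −0.5.
Solving gives a = 0.88654, b = −1.30494.
Then c = 328.5 − a·90 − b·283 = 618.01.
At (93, 233): z = 82.4 − 304.1 + 618.01 = 396.4 m.

396 m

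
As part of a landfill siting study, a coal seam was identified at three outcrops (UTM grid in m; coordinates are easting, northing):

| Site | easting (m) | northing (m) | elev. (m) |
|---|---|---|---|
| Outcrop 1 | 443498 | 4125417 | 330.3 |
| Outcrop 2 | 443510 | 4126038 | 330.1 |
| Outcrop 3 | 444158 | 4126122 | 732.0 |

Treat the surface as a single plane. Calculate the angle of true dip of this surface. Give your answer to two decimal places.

31.88°

Two edge vectors: Outcrop 1→Outcrop 2 = (12, 621, -0.2), Outcrop 1→Outcrop 3 = (660, 705, 401.7).
Normal n = (Outcrop 1→Outcrop 2) × (Outcrop 1→Outcrop 3) = (249596.7, -4952.4, -401400).
So ∂z/∂easting = −n_x/n_z = 0.62182 and ∂z/∂northing = −n_y/n_z = −0.01234.
Gradient magnitude |∇z| = √(a² + b²) = √(0.38665 + 0.00015) = 0.62194.
True dip = arctan(0.62194) = 31.88°, dipping toward W (azimuth ≈ 271°).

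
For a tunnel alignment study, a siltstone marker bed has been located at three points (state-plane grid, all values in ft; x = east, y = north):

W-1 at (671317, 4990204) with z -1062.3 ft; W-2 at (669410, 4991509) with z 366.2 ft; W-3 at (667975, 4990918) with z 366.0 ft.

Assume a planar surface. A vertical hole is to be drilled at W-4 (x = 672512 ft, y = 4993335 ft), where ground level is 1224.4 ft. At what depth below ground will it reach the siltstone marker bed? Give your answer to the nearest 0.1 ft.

Two edge vectors: W-1→W-2 = (-1907, 1305, 1428.5), W-1→W-3 = (-3342, 714, 1428.3).
Normal n = (W-1→W-2) × (W-1→W-3) = (843982.5, -2050278.9, 2999712).
So ∂z/∂x = −n_x/n_z = −0.281354510 and ∂z/∂y = −n_y/n_z = 0.683491915.
Intercept c from W-1: -1062.3 + 188878.07 − 3410764.09 = −3222948.32.
At (672512, 4993335): z_contact = −189214.28 + 3412904.10 − 3222948.32 = 741.49 ft.
Depth below ground = 1224.4 − 741.49 = 482.9 ft.

482.9 ft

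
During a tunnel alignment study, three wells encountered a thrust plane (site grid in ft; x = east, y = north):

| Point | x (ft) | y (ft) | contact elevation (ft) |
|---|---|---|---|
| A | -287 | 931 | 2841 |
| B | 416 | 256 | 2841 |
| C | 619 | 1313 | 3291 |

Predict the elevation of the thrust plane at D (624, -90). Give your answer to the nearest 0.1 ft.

Let the plane be z = a·x + b·y + c.
B−A: 703a − 675b = 0;  C−A: 906a + 382b = 450.
Solving gives a = 0.345133, b = 0.359449.
Then c = 2841 − a·-287 − b·931 = 2605.41.
At (624, -90): z = 215.4 − 32.4 + 2605.41 = 2788.4 ft.

2788.4 ft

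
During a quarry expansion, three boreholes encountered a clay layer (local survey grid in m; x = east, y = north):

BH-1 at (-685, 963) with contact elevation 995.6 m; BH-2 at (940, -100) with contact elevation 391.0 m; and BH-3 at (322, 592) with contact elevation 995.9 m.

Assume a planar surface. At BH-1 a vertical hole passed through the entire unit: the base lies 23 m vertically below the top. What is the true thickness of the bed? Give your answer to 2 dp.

13.44 m

Two edge vectors: BH-1→BH-2 = (1625, -1063, -604.6), BH-1→BH-3 = (1007, -371, 0.3).
Normal n = (BH-1→BH-2) × (BH-1→BH-3) = (-224625.5, -609319.7, 467566).
So ∂z/∂x = −n_x/n_z = 0.48041 and ∂z/∂y = −n_y/n_z = 1.30317.
|∇z| = √(a²+b²) = 1.38891, so dip δ = arctan(1.38891) = 54.25°.
True thickness = vertical thickness × cos δ = 23 × cos 54.25° = 13.44 m.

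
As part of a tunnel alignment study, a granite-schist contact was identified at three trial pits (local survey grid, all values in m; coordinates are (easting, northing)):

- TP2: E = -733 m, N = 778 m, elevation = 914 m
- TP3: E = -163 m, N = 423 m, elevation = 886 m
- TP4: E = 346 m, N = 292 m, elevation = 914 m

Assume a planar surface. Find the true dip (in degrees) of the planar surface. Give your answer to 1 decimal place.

17.4°

Two edge vectors: TP2→TP3 = (570, -355, -28), TP2→TP4 = (1079, -486, 0).
Normal n = (TP2→TP3) × (TP2→TP4) = (-13608, -30212, 106025).
So ∂z/∂E = −n_x/n_z = 0.12835 and ∂z/∂N = −n_y/n_z = 0.28495.
Gradient magnitude |∇z| = √(a² + b²) = √(0.01647 + 0.08120) = 0.31252.
True dip = arctan(0.31252) = 17.4°, dipping toward SSW (azimuth ≈ 204°).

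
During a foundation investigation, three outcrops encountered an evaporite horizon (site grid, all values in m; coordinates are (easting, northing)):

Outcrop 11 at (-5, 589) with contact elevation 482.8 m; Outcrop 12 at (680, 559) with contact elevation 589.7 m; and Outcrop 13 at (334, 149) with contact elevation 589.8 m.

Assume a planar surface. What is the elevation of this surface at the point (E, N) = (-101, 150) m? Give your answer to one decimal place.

Let the plane be z = a·E + b·N + c.
Outcrop 12−Outcrop 11: 685a − 30b = 106.9;  Outcrop 13−Outcrop 11: 339a − 440b = 107.
Solving gives a = 0.15049, b = −0.12724.
Then c = 482.8 − a·-5 − b·589 = 558.50.
At (-101, 150): z = −15.2 − 19.1 + 558.50 = 524.2 m.

524.2 m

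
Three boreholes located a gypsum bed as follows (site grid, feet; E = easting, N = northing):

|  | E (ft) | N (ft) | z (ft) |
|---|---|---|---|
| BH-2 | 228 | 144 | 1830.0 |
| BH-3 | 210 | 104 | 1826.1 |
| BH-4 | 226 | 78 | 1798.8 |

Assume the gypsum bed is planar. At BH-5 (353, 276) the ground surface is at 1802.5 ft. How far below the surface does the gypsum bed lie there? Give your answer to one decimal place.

18.3 ft

Let the plane be z = a·E + b·N + c.
BH-3−BH-2: −18a − 40b = −3.9;  BH-4−BH-2: −2a − 66b = −31.2.
Solving gives a = −0.89404, b = 0.49982.
Then c = 1830 − a·228 − b·144 = 1961.87.
At (353, 276): z_contact = −315.60 + 137.95 + 1961.87 = 1784.22 ft.
Depth below ground = 1802.5 − 1784.22 = 18.3 ft.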